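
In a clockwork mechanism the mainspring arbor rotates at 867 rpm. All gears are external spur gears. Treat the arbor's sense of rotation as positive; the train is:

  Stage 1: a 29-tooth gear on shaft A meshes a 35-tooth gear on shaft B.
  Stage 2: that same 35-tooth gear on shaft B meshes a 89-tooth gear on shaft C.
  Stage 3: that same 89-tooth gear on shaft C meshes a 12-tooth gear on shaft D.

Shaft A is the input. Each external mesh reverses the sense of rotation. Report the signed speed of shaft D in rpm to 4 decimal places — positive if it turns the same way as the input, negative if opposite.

Stage 1 [29T→35T]: ω = 867.0000×29/35 = 718.3714 rpm, dir flips to −; running = −718.3714
Stage 2 [35T→89T]: ω = 718.3714×35/89 = 282.5056 rpm, dir flips to +; running = +282.5056
Stage 3 [89T→12T]: ω = 282.5056×89/12 = 2095.2500 rpm, dir flips to −; running = −2095.2500

-2095.2500 rpm (opposite to input, |ω| = 2095.2500 rpm)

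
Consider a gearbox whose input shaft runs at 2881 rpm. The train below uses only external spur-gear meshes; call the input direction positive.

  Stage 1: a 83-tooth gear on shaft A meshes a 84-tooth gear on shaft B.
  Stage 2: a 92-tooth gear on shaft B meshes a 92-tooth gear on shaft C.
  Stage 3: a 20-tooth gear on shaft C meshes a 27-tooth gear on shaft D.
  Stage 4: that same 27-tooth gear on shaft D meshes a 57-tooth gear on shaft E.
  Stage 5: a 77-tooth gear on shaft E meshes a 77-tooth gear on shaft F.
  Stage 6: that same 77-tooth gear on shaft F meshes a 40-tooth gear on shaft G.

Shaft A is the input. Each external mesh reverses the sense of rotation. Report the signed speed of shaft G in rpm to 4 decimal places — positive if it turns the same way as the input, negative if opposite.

Stage 1 [83T→84T]: ω = 2881.0000×83/84 = 2846.7024 rpm, dir flips to −; running = −2846.7024
Stage 2 [92T→92T]: ω = 2846.7024×92/92 = 2846.7024 rpm, dir flips to +; running = +2846.7024
Stage 3 [20T→27T]: ω = 2846.7024×20/27 = 2108.6684 rpm, dir flips to −; running = −2108.6684
Stage 4 [27T→57T]: ω = 2108.6684×27/57 = 998.8429 rpm, dir flips to +; running = +998.8429
Stage 5 [77T→77T]: ω = 998.8429×77/77 = 998.8429 rpm, dir flips to −; running = −998.8429
Stage 6 [77T→40T]: ω = 998.8429×77/40 = 1922.7727 rpm, dir flips to +; running = +1922.7727

+1922.7727 rpm (same as input, |ω| = 1922.7727 rpm)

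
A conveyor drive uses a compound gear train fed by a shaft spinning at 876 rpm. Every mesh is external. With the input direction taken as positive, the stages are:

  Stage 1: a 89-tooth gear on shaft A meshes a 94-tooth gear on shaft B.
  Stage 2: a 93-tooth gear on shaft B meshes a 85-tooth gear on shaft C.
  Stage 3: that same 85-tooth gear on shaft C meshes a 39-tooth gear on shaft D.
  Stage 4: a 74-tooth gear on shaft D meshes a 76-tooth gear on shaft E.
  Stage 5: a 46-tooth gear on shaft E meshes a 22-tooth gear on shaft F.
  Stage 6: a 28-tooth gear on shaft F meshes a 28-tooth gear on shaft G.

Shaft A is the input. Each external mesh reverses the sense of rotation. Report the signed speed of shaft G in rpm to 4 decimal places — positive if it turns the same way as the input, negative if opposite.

+4026.5943 rpm (same as input, |ω| = 4026.5943 rpm)

Stage 1 [89T→94T]: ω = 876.0000×89/94 = 829.4043 rpm, dir flips to −; running = −829.4043
Stage 2 [93T→85T]: ω = 829.4043×93/85 = 907.4658 rpm, dir flips to +; running = +907.4658
Stage 3 [85T→39T]: ω = 907.4658×85/39 = 1977.8101 rpm, dir flips to −; running = −1977.8101
Stage 4 [74T→76T]: ω = 1977.8101×74/76 = 1925.7625 rpm, dir flips to +; running = +1925.7625
Stage 5 [46T→22T]: ω = 1925.7625×46/22 = 4026.5943 rpm, dir flips to −; running = −4026.5943
Stage 6 [28T→28T]: ω = 4026.5943×28/28 = 4026.5943 rpm, dir flips to +; running = +4026.5943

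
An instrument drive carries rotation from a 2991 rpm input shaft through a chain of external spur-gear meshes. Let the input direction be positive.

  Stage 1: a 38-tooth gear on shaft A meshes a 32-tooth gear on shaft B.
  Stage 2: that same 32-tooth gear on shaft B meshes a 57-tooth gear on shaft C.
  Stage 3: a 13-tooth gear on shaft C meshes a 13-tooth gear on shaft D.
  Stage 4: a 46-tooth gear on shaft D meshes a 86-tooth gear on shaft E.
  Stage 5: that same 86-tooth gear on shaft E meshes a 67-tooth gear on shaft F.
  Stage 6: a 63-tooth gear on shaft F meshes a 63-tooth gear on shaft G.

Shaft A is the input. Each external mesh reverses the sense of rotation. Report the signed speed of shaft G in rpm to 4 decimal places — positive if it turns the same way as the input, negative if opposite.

+1369.0149 rpm (same as input, |ω| = 1369.0149 rpm)

Stage 1 [38T→32T]: ω = 2991.0000×38/32 = 3551.8125 rpm, dir flips to −; running = −3551.8125
Stage 2 [32T→57T]: ω = 3551.8125×32/57 = 1994.0000 rpm, dir flips to +; running = +1994.0000
Stage 3 [13T→13T]: ω = 1994.0000×13/13 = 1994.0000 rpm, dir flips to −; running = −1994.0000
Stage 4 [46T→86T]: ω = 1994.0000×46/86 = 1066.5581 rpm, dir flips to +; running = +1066.5581
Stage 5 [86T→67T]: ω = 1066.5581×86/67 = 1369.0149 rpm, dir flips to −; running = −1369.0149
Stage 6 [63T→63T]: ω = 1369.0149×63/63 = 1369.0149 rpm, dir flips to +; running = +1369.0149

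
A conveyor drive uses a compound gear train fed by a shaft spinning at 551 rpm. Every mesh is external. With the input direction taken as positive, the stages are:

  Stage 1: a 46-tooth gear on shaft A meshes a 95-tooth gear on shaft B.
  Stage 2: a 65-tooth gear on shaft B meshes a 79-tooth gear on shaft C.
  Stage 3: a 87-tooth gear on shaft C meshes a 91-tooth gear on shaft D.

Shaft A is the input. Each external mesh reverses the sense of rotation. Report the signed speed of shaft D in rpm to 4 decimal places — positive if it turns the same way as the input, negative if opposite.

Stage 1 [46T→95T]: ω = 551.0000×46/95 = 266.8000 rpm, dir flips to −; running = −266.8000
Stage 2 [65T→79T]: ω = 266.8000×65/79 = 219.5190 rpm, dir flips to +; running = +219.5190
Stage 3 [87T→91T]: ω = 219.5190×87/91 = 209.8698 rpm, dir flips to −; running = −209.8698

-209.8698 rpm (opposite to input, |ω| = 209.8698 rpm)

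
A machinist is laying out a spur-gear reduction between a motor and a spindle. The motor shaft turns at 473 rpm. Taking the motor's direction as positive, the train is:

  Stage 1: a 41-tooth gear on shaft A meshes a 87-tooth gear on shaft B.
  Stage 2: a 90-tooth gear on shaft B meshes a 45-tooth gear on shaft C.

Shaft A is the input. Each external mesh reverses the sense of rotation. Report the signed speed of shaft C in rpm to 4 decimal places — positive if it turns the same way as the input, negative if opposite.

Stage 1 [41T→87T]: ω = 473.0000×41/87 = 222.9080 rpm, dir flips to −; running = −222.9080
Stage 2 [90T→45T]: ω = 222.9080×90/45 = 445.8161 rpm, dir flips to +; running = +445.8161

+445.8161 rpm (same as input, |ω| = 445.8161 rpm)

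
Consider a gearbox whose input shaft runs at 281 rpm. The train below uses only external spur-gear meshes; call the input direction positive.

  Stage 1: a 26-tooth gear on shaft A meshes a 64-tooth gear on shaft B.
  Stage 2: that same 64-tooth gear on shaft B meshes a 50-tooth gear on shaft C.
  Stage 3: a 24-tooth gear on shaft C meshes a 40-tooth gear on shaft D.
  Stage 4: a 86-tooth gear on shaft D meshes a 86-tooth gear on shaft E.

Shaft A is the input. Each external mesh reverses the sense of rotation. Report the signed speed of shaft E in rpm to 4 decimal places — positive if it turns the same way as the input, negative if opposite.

Stage 1 [26T→64T]: ω = 281.0000×26/64 = 114.1562 rpm, dir flips to −; running = −114.1562
Stage 2 [64T→50T]: ω = 114.1562×64/50 = 146.1200 rpm, dir flips to +; running = +146.1200
Stage 3 [24T→40T]: ω = 146.1200×24/40 = 87.6720 rpm, dir flips to −; running = −87.6720
Stage 4 [86T→86T]: ω = 87.6720×86/86 = 87.6720 rpm, dir flips to +; running = +87.6720

+87.6720 rpm (same as input, |ω| = 87.6720 rpm)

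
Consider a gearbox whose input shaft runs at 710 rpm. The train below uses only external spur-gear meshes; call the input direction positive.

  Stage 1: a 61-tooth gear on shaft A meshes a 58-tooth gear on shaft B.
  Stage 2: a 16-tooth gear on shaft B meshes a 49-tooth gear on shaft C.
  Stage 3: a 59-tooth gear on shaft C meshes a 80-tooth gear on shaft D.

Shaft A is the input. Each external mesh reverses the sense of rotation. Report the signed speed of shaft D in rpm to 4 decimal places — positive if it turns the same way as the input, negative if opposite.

Stage 1 [61T→58T]: ω = 710.0000×61/58 = 746.7241 rpm, dir flips to −; running = −746.7241
Stage 2 [16T→49T]: ω = 746.7241×16/49 = 243.8283 rpm, dir flips to +; running = +243.8283
Stage 3 [59T→80T]: ω = 243.8283×59/80 = 179.8234 rpm, dir flips to −; running = −179.8234

-179.8234 rpm (opposite to input, |ω| = 179.8234 rpm)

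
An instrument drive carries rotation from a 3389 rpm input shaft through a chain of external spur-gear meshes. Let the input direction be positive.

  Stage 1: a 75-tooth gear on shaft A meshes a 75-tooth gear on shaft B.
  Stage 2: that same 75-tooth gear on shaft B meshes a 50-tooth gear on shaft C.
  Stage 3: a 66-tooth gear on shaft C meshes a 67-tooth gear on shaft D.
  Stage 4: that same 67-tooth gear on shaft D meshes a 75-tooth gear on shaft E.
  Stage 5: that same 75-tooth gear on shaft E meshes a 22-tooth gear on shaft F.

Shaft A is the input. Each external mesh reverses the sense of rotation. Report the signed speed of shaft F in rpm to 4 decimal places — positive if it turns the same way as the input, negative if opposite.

Stage 1 [75T→75T]: ω = 3389.0000×75/75 = 3389.0000 rpm, dir flips to −; running = −3389.0000
Stage 2 [75T→50T]: ω = 3389.0000×75/50 = 5083.5000 rpm, dir flips to +; running = +5083.5000
Stage 3 [66T→67T]: ω = 5083.5000×66/67 = 5007.6269 rpm, dir flips to −; running = −5007.6269
Stage 4 [67T→75T]: ω = 5007.6269×67/75 = 4473.4800 rpm, dir flips to +; running = +4473.4800
Stage 5 [75T→22T]: ω = 4473.4800×75/22 = 15250.5000 rpm, dir flips to −; running = −15250.5000

-15250.5000 rpm (opposite to input, |ω| = 15250.5000 rpm)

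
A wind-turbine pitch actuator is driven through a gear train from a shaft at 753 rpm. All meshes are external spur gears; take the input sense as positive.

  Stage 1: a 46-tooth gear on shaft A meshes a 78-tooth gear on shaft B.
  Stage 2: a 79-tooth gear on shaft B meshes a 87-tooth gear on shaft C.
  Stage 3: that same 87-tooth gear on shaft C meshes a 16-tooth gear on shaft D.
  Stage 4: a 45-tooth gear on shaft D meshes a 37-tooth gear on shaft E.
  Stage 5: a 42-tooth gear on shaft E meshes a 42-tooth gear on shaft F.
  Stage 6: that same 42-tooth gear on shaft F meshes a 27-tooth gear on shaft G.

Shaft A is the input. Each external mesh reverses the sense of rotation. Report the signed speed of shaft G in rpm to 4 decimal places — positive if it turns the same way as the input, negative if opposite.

Stage 1 [46T→78T]: ω = 753.0000×46/78 = 444.0769 rpm, dir flips to −; running = −444.0769
Stage 2 [79T→87T]: ω = 444.0769×79/87 = 403.2423 rpm, dir flips to +; running = +403.2423
Stage 3 [87T→16T]: ω = 403.2423×87/16 = 2192.6298 rpm, dir flips to −; running = −2192.6298
Stage 4 [45T→37T]: ω = 2192.6298×45/37 = 2666.7119 rpm, dir flips to +; running = +2666.7119
Stage 5 [42T→42T]: ω = 2666.7119×42/42 = 2666.7119 rpm, dir flips to −; running = −2666.7119
Stage 6 [42T→27T]: ω = 2666.7119×42/27 = 4148.2186 rpm, dir flips to +; running = +4148.2186

+4148.2186 rpm (same as input, |ω| = 4148.2186 rpm)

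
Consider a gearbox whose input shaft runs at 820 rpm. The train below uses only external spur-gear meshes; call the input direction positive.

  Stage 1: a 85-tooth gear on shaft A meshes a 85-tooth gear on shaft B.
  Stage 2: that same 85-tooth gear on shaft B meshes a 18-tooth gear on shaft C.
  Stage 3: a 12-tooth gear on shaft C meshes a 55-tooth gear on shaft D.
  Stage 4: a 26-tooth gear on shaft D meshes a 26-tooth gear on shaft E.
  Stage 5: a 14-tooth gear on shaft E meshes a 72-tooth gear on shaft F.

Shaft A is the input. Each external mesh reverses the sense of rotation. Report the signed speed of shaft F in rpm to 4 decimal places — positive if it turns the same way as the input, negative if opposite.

Stage 1 [85T→85T]: ω = 820.0000×85/85 = 820.0000 rpm, dir flips to −; running = −820.0000
Stage 2 [85T→18T]: ω = 820.0000×85/18 = 3872.2222 rpm, dir flips to +; running = +3872.2222
Stage 3 [12T→55T]: ω = 3872.2222×12/55 = 844.8485 rpm, dir flips to −; running = −844.8485
Stage 4 [26T→26T]: ω = 844.8485×26/26 = 844.8485 rpm, dir flips to +; running = +844.8485
Stage 5 [14T→72T]: ω = 844.8485×14/72 = 164.2761 rpm, dir flips to −; running = −164.2761

-164.2761 rpm (opposite to input, |ω| = 164.2761 rpm)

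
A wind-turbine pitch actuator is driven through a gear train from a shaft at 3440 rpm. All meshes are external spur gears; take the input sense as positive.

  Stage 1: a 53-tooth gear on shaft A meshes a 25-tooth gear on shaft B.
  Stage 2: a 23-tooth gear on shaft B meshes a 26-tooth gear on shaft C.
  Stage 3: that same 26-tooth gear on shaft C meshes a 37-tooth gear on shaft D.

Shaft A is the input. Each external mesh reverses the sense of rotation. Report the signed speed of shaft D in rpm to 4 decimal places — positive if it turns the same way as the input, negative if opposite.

Stage 1 [53T→25T]: ω = 3440.0000×53/25 = 7292.8000 rpm, dir flips to −; running = −7292.8000
Stage 2 [23T→26T]: ω = 7292.8000×23/26 = 6451.3231 rpm, dir flips to +; running = +6451.3231
Stage 3 [26T→37T]: ω = 6451.3231×26/37 = 4533.3622 rpm, dir flips to −; running = −4533.3622

-4533.3622 rpm (opposite to input, |ω| = 4533.3622 rpm)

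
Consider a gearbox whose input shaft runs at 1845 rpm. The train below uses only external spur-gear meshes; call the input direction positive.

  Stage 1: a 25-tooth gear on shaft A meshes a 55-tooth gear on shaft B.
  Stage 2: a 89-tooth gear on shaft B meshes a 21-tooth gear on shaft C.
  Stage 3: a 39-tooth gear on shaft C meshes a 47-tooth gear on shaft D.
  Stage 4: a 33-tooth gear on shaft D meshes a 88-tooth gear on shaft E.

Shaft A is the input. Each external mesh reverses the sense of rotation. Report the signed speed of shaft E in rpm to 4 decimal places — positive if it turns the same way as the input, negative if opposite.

Stage 1 [25T→55T]: ω = 1845.0000×25/55 = 838.6364 rpm, dir flips to −; running = −838.6364
Stage 2 [89T→21T]: ω = 838.6364×89/21 = 3554.2208 rpm, dir flips to +; running = +3554.2208
Stage 3 [39T→47T]: ω = 3554.2208×39/47 = 2949.2470 rpm, dir flips to −; running = −2949.2470
Stage 4 [33T→88T]: ω = 2949.2470×33/88 = 1105.9676 rpm, dir flips to +; running = +1105.9676

+1105.9676 rpm (same as input, |ω| = 1105.9676 rpm)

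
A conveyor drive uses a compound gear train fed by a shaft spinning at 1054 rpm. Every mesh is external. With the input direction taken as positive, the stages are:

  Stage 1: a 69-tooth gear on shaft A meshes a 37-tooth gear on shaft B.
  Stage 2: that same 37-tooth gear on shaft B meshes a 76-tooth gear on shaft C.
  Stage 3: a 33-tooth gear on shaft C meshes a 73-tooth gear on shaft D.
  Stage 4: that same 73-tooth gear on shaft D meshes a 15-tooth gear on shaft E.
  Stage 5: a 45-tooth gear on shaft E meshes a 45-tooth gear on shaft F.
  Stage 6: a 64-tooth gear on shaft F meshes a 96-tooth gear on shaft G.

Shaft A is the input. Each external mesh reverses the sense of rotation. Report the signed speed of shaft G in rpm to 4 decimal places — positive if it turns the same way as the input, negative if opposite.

Stage 1 [69T→37T]: ω = 1054.0000×69/37 = 1965.5676 rpm, dir flips to −; running = −1965.5676
Stage 2 [37T→76T]: ω = 1965.5676×37/76 = 956.9211 rpm, dir flips to +; running = +956.9211
Stage 3 [33T→73T]: ω = 956.9211×33/73 = 432.5807 rpm, dir flips to −; running = −432.5807
Stage 4 [73T→15T]: ω = 432.5807×73/15 = 2105.2263 rpm, dir flips to +; running = +2105.2263
Stage 5 [45T→45T]: ω = 2105.2263×45/45 = 2105.2263 rpm, dir flips to −; running = −2105.2263
Stage 6 [64T→96T]: ω = 2105.2263×64/96 = 1403.4842 rpm, dir flips to +; running = +1403.4842

+1403.4842 rpm (same as input, |ω| = 1403.4842 rpm)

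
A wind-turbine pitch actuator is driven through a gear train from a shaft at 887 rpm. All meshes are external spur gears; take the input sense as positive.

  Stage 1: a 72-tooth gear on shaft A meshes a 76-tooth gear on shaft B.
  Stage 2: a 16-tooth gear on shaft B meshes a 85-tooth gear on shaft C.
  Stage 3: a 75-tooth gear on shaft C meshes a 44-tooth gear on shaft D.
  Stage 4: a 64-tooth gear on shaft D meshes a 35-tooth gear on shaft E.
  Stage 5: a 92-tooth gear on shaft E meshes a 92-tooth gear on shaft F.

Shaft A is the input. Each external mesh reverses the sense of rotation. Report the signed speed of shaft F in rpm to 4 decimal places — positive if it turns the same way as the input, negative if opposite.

-493.0195 rpm (opposite to input, |ω| = 493.0195 rpm)

Stage 1 [72T→76T]: ω = 887.0000×72/76 = 840.3158 rpm, dir flips to −; running = −840.3158
Stage 2 [16T→85T]: ω = 840.3158×16/85 = 158.1771 rpm, dir flips to +; running = +158.1771
Stage 3 [75T→44T]: ω = 158.1771×75/44 = 269.6200 rpm, dir flips to −; running = −269.6200
Stage 4 [64T→35T]: ω = 269.6200×64/35 = 493.0195 rpm, dir flips to +; running = +493.0195
Stage 5 [92T→92T]: ω = 493.0195×92/92 = 493.0195 rpm, dir flips to −; running = −493.0195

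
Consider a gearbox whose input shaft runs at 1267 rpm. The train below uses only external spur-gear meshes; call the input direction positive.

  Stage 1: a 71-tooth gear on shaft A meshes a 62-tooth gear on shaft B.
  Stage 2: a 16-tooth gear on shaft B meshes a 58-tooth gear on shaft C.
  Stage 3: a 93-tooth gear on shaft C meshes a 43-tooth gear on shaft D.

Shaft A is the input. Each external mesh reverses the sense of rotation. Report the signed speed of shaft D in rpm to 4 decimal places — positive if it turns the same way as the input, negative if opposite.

-865.6648 rpm (opposite to input, |ω| = 865.6648 rpm)

Stage 1 [71T→62T]: ω = 1267.0000×71/62 = 1450.9194 rpm, dir flips to −; running = −1450.9194
Stage 2 [16T→58T]: ω = 1450.9194×16/58 = 400.2536 rpm, dir flips to +; running = +400.2536
Stage 3 [93T→43T]: ω = 400.2536×93/43 = 865.6648 rpm, dir flips to −; running = −865.6648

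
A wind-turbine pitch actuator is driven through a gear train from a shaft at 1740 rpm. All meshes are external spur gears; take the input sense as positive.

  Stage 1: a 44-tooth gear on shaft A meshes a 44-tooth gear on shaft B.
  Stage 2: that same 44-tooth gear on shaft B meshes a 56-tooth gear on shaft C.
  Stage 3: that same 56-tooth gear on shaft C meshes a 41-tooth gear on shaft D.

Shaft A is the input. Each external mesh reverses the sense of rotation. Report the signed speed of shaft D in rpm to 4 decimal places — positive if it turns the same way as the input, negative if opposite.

Stage 1 [44T→44T]: ω = 1740.0000×44/44 = 1740.0000 rpm, dir flips to −; running = −1740.0000
Stage 2 [44T→56T]: ω = 1740.0000×44/56 = 1367.1429 rpm, dir flips to +; running = +1367.1429
Stage 3 [56T→41T]: ω = 1367.1429×56/41 = 1867.3171 rpm, dir flips to −; running = −1867.3171

-1867.3171 rpm (opposite to input, |ω| = 1867.3171 rpm)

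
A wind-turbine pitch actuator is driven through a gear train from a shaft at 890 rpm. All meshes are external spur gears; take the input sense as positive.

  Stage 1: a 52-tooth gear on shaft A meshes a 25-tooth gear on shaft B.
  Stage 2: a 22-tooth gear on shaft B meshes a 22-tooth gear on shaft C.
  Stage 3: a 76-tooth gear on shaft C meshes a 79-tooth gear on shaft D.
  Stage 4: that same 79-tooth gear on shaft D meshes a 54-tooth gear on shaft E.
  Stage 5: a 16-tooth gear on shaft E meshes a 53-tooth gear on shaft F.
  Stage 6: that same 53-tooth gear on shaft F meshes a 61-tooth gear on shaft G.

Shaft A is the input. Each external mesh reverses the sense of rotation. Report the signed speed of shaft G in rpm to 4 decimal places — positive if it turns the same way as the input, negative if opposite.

+683.3817 rpm (same as input, |ω| = 683.3817 rpm)

Stage 1 [52T→25T]: ω = 890.0000×52/25 = 1851.2000 rpm, dir flips to −; running = −1851.2000
Stage 2 [22T→22T]: ω = 1851.2000×22/22 = 1851.2000 rpm, dir flips to +; running = +1851.2000
Stage 3 [76T→79T]: ω = 1851.2000×76/79 = 1780.9013 rpm, dir flips to −; running = −1780.9013
Stage 4 [79T→54T]: ω = 1780.9013×79/54 = 2605.3926 rpm, dir flips to +; running = +2605.3926
Stage 5 [16T→53T]: ω = 2605.3926×16/53 = 786.5336 rpm, dir flips to −; running = −786.5336
Stage 6 [53T→61T]: ω = 786.5336×53/61 = 683.3817 rpm, dir flips to +; running = +683.3817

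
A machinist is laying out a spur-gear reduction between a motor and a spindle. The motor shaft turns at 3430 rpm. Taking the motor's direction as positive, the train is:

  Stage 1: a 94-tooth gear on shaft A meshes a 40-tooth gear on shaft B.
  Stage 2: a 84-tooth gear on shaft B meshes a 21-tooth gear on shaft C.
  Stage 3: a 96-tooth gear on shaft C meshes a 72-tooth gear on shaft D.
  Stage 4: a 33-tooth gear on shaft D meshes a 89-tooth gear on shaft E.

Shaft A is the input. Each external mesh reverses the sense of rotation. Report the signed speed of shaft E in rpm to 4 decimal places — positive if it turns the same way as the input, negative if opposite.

+15939.8652 rpm (same as input, |ω| = 15939.8652 rpm)

Stage 1 [94T→40T]: ω = 3430.0000×94/40 = 8060.5000 rpm, dir flips to −; running = −8060.5000
Stage 2 [84T→21T]: ω = 8060.5000×84/21 = 32242.0000 rpm, dir flips to +; running = +32242.0000
Stage 3 [96T→72T]: ω = 32242.0000×96/72 = 42989.3333 rpm, dir flips to −; running = −42989.3333
Stage 4 [33T→89T]: ω = 42989.3333×33/89 = 15939.8652 rpm, dir flips to +; running = +15939.8652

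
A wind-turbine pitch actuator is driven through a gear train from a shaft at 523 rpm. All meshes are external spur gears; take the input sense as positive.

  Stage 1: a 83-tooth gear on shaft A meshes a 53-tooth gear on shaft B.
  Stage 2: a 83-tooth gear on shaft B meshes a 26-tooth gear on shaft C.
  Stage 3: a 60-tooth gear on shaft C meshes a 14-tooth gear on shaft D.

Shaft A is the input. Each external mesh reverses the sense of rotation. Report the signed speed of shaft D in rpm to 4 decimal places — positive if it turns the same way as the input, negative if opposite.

-11205.5163 rpm (opposite to input, |ω| = 11205.5163 rpm)

Stage 1 [83T→53T]: ω = 523.0000×83/53 = 819.0377 rpm, dir flips to −; running = −819.0377
Stage 2 [83T→26T]: ω = 819.0377×83/26 = 2614.6205 rpm, dir flips to +; running = +2614.6205
Stage 3 [60T→14T]: ω = 2614.6205×60/14 = 11205.5163 rpm, dir flips to −; running = −11205.5163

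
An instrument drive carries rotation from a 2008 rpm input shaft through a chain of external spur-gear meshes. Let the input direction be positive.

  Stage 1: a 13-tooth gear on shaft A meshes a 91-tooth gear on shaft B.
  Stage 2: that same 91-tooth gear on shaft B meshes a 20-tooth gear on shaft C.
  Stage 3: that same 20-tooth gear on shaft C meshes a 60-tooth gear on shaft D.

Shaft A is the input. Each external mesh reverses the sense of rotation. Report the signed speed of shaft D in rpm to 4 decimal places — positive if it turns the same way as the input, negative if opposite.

Stage 1 [13T→91T]: ω = 2008.0000×13/91 = 286.8571 rpm, dir flips to −; running = −286.8571
Stage 2 [91T→20T]: ω = 286.8571×91/20 = 1305.2000 rpm, dir flips to +; running = +1305.2000
Stage 3 [20T→60T]: ω = 1305.2000×20/60 = 435.0667 rpm, dir flips to −; running = −435.0667

-435.0667 rpm (opposite to input, |ω| = 435.0667 rpm)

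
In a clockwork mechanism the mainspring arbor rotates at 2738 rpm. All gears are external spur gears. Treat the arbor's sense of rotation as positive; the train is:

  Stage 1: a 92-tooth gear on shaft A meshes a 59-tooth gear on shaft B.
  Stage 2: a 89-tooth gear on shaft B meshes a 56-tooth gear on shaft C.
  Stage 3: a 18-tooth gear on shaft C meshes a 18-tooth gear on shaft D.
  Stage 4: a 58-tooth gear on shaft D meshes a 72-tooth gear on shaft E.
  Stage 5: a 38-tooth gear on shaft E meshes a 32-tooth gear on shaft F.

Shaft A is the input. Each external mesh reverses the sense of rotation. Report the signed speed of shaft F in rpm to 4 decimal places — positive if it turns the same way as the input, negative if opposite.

Stage 1 [92T→59T]: ω = 2738.0000×92/59 = 4269.4237 rpm, dir flips to −; running = −4269.4237
Stage 2 [89T→56T]: ω = 4269.4237×89/56 = 6785.3341 rpm, dir flips to +; running = +6785.3341
Stage 3 [18T→18T]: ω = 6785.3341×18/18 = 6785.3341 rpm, dir flips to −; running = −6785.3341
Stage 4 [58T→72T]: ω = 6785.3341×58/72 = 5465.9636 rpm, dir flips to +; running = +5465.9636
Stage 5 [38T→32T]: ω = 5465.9636×38/32 = 6490.8318 rpm, dir flips to −; running = −6490.8318

-6490.8318 rpm (opposite to input, |ω| = 6490.8318 rpm)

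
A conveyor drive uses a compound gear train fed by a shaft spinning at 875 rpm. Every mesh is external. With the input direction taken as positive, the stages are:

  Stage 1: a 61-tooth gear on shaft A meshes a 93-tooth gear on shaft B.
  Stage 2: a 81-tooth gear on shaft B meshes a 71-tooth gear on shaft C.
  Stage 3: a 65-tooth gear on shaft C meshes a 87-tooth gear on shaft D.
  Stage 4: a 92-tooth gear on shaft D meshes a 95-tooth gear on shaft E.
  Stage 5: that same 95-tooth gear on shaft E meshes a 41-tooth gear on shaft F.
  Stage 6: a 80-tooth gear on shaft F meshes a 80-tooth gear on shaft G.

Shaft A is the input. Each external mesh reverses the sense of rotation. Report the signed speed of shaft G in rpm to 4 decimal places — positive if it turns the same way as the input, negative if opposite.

+1097.6899 rpm (same as input, |ω| = 1097.6899 rpm)

Stage 1 [61T→93T]: ω = 875.0000×61/93 = 573.9247 rpm, dir flips to −; running = −573.9247
Stage 2 [81T→71T]: ω = 573.9247×81/71 = 654.7592 rpm, dir flips to +; running = +654.7592
Stage 3 [65T→87T]: ω = 654.7592×65/87 = 489.1879 rpm, dir flips to −; running = −489.1879
Stage 4 [92T→95T]: ω = 489.1879×92/95 = 473.7399 rpm, dir flips to +; running = +473.7399
Stage 5 [95T→41T]: ω = 473.7399×95/41 = 1097.6899 rpm, dir flips to −; running = −1097.6899
Stage 6 [80T→80T]: ω = 1097.6899×80/80 = 1097.6899 rpm, dir flips to +; running = +1097.6899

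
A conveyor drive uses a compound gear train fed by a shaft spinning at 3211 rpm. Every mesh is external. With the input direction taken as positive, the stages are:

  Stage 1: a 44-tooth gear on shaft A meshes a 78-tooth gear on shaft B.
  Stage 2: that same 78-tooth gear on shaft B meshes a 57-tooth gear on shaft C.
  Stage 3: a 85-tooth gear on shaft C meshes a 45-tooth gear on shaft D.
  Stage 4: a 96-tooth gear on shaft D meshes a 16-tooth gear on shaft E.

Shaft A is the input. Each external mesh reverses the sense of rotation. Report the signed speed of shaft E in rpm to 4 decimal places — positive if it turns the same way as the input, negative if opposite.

+28091.5556 rpm (same as input, |ω| = 28091.5556 rpm)

Stage 1 [44T→78T]: ω = 3211.0000×44/78 = 1811.3333 rpm, dir flips to −; running = −1811.3333
Stage 2 [78T→57T]: ω = 1811.3333×78/57 = 2478.6667 rpm, dir flips to +; running = +2478.6667
Stage 3 [85T→45T]: ω = 2478.6667×85/45 = 4681.9259 rpm, dir flips to −; running = −4681.9259
Stage 4 [96T→16T]: ω = 4681.9259×96/16 = 28091.5556 rpm, dir flips to +; running = +28091.5556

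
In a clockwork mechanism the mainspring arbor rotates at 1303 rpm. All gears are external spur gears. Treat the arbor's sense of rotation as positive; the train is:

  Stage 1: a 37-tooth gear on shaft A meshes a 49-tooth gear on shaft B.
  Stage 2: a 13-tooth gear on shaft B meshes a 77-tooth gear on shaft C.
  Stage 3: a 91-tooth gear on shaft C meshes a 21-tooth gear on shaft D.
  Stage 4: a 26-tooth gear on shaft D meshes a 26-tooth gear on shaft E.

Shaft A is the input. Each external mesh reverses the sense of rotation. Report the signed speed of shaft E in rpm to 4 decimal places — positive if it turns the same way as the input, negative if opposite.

+719.8215 rpm (same as input, |ω| = 719.8215 rpm)

Stage 1 [37T→49T]: ω = 1303.0000×37/49 = 983.8980 rpm, dir flips to −; running = −983.8980
Stage 2 [13T→77T]: ω = 983.8980×13/77 = 166.1126 rpm, dir flips to +; running = +166.1126
Stage 3 [91T→21T]: ω = 166.1126×91/21 = 719.8215 rpm, dir flips to −; running = −719.8215
Stage 4 [26T→26T]: ω = 719.8215×26/26 = 719.8215 rpm, dir flips to +; running = +719.8215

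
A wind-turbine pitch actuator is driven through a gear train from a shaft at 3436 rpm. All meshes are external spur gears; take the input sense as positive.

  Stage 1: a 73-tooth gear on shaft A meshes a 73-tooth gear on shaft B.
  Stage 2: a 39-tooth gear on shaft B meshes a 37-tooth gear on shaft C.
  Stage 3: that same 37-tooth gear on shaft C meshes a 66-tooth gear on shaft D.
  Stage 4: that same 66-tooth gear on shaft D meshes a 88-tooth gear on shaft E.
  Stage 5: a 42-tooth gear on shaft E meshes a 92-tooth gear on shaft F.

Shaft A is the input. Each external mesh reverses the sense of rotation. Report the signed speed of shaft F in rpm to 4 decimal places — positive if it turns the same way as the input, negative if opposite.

Stage 1 [73T→73T]: ω = 3436.0000×73/73 = 3436.0000 rpm, dir flips to −; running = −3436.0000
Stage 2 [39T→37T]: ω = 3436.0000×39/37 = 3621.7297 rpm, dir flips to +; running = +3621.7297
Stage 3 [37T→66T]: ω = 3621.7297×37/66 = 2030.3636 rpm, dir flips to −; running = −2030.3636
Stage 4 [66T→88T]: ω = 2030.3636×66/88 = 1522.7727 rpm, dir flips to +; running = +1522.7727
Stage 5 [42T→92T]: ω = 1522.7727×42/92 = 695.1789 rpm, dir flips to −; running = −695.1789

-695.1789 rpm (opposite to input, |ω| = 695.1789 rpm)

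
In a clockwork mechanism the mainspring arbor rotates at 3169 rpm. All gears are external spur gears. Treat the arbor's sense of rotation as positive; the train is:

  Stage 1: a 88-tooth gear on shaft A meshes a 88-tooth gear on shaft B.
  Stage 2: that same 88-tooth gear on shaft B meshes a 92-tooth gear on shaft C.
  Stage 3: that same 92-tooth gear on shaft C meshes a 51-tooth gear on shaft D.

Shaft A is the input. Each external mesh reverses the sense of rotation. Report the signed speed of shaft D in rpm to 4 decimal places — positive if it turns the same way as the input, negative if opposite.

-5468.0784 rpm (opposite to input, |ω| = 5468.0784 rpm)

Stage 1 [88T→88T]: ω = 3169.0000×88/88 = 3169.0000 rpm, dir flips to −; running = −3169.0000
Stage 2 [88T→92T]: ω = 3169.0000×88/92 = 3031.2174 rpm, dir flips to +; running = +3031.2174
Stage 3 [92T→51T]: ω = 3031.2174×92/51 = 5468.0784 rpm, dir flips to −; running = −5468.0784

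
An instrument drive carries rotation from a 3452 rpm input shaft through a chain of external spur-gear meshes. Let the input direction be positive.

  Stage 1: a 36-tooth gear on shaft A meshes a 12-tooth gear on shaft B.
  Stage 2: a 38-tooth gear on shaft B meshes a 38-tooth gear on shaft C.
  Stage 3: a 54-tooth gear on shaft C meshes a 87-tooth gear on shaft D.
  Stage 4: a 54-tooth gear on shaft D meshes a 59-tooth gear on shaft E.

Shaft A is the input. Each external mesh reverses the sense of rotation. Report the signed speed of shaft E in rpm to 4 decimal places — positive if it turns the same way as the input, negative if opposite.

Stage 1 [36T→12T]: ω = 3452.0000×36/12 = 10356.0000 rpm, dir flips to −; running = −10356.0000
Stage 2 [38T→38T]: ω = 10356.0000×38/38 = 10356.0000 rpm, dir flips to +; running = +10356.0000
Stage 3 [54T→87T]: ω = 10356.0000×54/87 = 6427.8621 rpm, dir flips to −; running = −6427.8621
Stage 4 [54T→59T]: ω = 6427.8621×54/59 = 5883.1280 rpm, dir flips to +; running = +5883.1280

+5883.1280 rpm (same as input, |ω| = 5883.1280 rpm)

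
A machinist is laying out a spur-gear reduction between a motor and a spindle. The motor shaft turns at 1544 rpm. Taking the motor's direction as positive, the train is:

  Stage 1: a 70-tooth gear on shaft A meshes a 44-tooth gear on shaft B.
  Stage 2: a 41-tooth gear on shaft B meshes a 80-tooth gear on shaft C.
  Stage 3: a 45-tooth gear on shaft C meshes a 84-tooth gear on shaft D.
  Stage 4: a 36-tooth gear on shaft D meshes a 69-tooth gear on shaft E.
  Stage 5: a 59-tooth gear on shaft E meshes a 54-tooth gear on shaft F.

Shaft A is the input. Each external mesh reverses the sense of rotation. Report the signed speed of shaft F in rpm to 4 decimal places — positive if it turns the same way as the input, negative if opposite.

-384.4425 rpm (opposite to input, |ω| = 384.4425 rpm)

Stage 1 [70T→44T]: ω = 1544.0000×70/44 = 2456.3636 rpm, dir flips to −; running = −2456.3636
Stage 2 [41T→80T]: ω = 2456.3636×41/80 = 1258.8864 rpm, dir flips to +; running = +1258.8864
Stage 3 [45T→84T]: ω = 1258.8864×45/84 = 674.4034 rpm, dir flips to −; running = −674.4034
Stage 4 [36T→69T]: ω = 674.4034×36/69 = 351.8626 rpm, dir flips to +; running = +351.8626
Stage 5 [59T→54T]: ω = 351.8626×59/54 = 384.4425 rpm, dir flips to −; running = −384.4425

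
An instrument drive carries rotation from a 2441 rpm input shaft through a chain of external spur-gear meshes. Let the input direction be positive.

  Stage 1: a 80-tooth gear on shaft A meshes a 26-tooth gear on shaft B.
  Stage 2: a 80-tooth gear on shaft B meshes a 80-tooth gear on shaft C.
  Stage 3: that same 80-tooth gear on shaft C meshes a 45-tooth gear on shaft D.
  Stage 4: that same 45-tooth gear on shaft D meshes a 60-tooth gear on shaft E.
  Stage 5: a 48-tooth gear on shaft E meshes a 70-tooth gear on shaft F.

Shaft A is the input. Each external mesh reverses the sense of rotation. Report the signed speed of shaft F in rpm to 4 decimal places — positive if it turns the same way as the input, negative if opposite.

Stage 1 [80T→26T]: ω = 2441.0000×80/26 = 7510.7692 rpm, dir flips to −; running = −7510.7692
Stage 2 [80T→80T]: ω = 7510.7692×80/80 = 7510.7692 rpm, dir flips to +; running = +7510.7692
Stage 3 [80T→45T]: ω = 7510.7692×80/45 = 13352.4786 rpm, dir flips to −; running = −13352.4786
Stage 4 [45T→60T]: ω = 13352.4786×45/60 = 10014.3590 rpm, dir flips to +; running = +10014.3590
Stage 5 [48T→70T]: ω = 10014.3590×48/70 = 6866.9890 rpm, dir flips to −; running = −6866.9890

-6866.9890 rpm (opposite to input, |ω| = 6866.9890 rpm)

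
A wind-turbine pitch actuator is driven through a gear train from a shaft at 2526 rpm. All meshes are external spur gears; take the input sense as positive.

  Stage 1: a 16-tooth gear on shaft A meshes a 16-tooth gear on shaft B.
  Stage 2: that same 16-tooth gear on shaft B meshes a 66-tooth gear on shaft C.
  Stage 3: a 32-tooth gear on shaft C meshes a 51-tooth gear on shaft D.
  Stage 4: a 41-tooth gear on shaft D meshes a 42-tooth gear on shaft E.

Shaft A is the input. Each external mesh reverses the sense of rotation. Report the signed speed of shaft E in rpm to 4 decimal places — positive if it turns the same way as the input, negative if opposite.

+375.0799 rpm (same as input, |ω| = 375.0799 rpm)

Stage 1 [16T→16T]: ω = 2526.0000×16/16 = 2526.0000 rpm, dir flips to −; running = −2526.0000
Stage 2 [16T→66T]: ω = 2526.0000×16/66 = 612.3636 rpm, dir flips to +; running = +612.3636
Stage 3 [32T→51T]: ω = 612.3636×32/51 = 384.2282 rpm, dir flips to −; running = −384.2282
Stage 4 [41T→42T]: ω = 384.2282×41/42 = 375.0799 rpm, dir flips to +; running = +375.0799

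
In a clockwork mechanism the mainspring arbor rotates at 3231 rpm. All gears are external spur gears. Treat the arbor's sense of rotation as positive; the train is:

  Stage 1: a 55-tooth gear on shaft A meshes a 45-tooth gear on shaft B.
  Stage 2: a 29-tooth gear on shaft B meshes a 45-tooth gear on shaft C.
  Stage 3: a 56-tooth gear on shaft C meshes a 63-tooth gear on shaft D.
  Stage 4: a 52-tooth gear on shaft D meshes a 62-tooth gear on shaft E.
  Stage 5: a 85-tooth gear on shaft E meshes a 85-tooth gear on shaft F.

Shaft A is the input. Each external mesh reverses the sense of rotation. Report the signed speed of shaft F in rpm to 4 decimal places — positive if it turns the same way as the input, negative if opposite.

Stage 1 [55T→45T]: ω = 3231.0000×55/45 = 3949.0000 rpm, dir flips to −; running = −3949.0000
Stage 2 [29T→45T]: ω = 3949.0000×29/45 = 2544.9111 rpm, dir flips to +; running = +2544.9111
Stage 3 [56T→63T]: ω = 2544.9111×56/63 = 2262.1432 rpm, dir flips to −; running = −2262.1432
Stage 4 [52T→62T]: ω = 2262.1432×52/62 = 1897.2814 rpm, dir flips to +; running = +1897.2814
Stage 5 [85T→85T]: ω = 1897.2814×85/85 = 1897.2814 rpm, dir flips to −; running = −1897.2814

-1897.2814 rpm (opposite to input, |ω| = 1897.2814 rpm)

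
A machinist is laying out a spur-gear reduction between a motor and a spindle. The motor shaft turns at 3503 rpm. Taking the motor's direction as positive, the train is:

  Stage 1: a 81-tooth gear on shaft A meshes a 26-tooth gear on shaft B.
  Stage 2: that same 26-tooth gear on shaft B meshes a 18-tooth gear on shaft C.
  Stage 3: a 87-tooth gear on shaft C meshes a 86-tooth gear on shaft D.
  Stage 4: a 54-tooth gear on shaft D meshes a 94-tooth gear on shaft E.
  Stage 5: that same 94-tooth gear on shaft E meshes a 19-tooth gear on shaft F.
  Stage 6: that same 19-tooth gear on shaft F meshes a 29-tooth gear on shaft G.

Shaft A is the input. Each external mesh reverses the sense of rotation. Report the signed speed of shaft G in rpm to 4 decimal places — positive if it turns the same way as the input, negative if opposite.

+29694.0349 rpm (same as input, |ω| = 29694.0349 rpm)

Stage 1 [81T→26T]: ω = 3503.0000×81/26 = 10913.1923 rpm, dir flips to −; running = −10913.1923
Stage 2 [26T→18T]: ω = 10913.1923×26/18 = 15763.5000 rpm, dir flips to +; running = +15763.5000
Stage 3 [87T→86T]: ω = 15763.5000×87/86 = 15946.7965 rpm, dir flips to −; running = −15946.7965
Stage 4 [54T→94T]: ω = 15946.7965×54/94 = 9160.9257 rpm, dir flips to +; running = +9160.9257
Stage 5 [94T→19T]: ω = 9160.9257×94/19 = 45322.4743 rpm, dir flips to −; running = −45322.4743
Stage 6 [19T→29T]: ω = 45322.4743×19/29 = 29694.0349 rpm, dir flips to +; running = +29694.0349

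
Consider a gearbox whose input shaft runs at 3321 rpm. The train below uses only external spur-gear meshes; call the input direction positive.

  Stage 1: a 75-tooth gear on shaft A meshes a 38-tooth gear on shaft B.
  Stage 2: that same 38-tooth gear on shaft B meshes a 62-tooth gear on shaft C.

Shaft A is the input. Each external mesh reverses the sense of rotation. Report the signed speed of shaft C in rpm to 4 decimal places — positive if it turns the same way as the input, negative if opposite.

+4017.3387 rpm (same as input, |ω| = 4017.3387 rpm)

Stage 1 [75T→38T]: ω = 3321.0000×75/38 = 6554.6053 rpm, dir flips to −; running = −6554.6053
Stage 2 [38T→62T]: ω = 6554.6053×38/62 = 4017.3387 rpm, dir flips to +; running = +4017.3387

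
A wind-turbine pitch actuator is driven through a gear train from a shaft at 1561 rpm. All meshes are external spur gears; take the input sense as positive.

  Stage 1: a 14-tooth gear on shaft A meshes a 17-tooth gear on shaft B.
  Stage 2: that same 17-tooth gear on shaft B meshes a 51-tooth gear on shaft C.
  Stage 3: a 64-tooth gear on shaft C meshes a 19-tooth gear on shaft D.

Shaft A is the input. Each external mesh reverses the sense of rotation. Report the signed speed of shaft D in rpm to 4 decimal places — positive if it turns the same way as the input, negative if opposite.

-1443.4014 rpm (opposite to input, |ω| = 1443.4014 rpm)

Stage 1 [14T→17T]: ω = 1561.0000×14/17 = 1285.5294 rpm, dir flips to −; running = −1285.5294
Stage 2 [17T→51T]: ω = 1285.5294×17/51 = 428.5098 rpm, dir flips to +; running = +428.5098
Stage 3 [64T→19T]: ω = 428.5098×64/19 = 1443.4014 rpm, dir flips to −; running = −1443.4014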